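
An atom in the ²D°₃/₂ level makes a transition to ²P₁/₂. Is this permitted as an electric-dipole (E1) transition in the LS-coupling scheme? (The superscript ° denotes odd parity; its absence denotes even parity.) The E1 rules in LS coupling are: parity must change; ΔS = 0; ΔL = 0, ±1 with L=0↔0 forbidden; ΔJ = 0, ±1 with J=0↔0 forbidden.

allowed

ΔJ = 0, ±1 (not J=0↔0): J: 3/2 → 1/2, ΔJ = -1 — ✓.
ΔS = 0: S: 1/2 → 1/2 — ✓.
ΔL = 0, ±1 (not L=0↔0): L: 2 → 1, ΔL = -1 — ✓.
Parity must change: odd → even — ✓.
All four E1 rules are satisfied.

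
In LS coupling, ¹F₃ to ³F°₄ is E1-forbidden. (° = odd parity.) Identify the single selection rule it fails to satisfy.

Initial level: S=0, L=3, J=3, parity even. Final level: S=1, L=3, J=4, parity odd.
Parity must change: even → odd — ok.
ΔS = 0: S: 0 → 1 — fails.
ΔL = 0, ±1 (not L=0↔0): L: 3 → 3, ΔL = +0 — ok.
ΔJ = 0, ±1 (not J=0↔0): J: 3 → 4, ΔJ = +1 — ok.

the ΔS = 0 rule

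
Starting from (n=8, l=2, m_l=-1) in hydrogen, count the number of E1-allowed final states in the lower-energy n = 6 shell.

5

E1 requires Δl = ±1, so l_f ∈ {1, 3}; with 0 ≤ l_f ≤ n_f−1 = 5, the allowed l_f values are {1, 3}.
For l_f = 1: m_f ∈ {m_i−1, m_i, m_i+1} ∩ [−1, 1] = {-1, 0} → 2 states.
For l_f = 3: m_f ∈ {m_i−1, m_i, m_i+1} ∩ [−3, 3] = {-2, -1, 0} → 3 states.
Total: 5.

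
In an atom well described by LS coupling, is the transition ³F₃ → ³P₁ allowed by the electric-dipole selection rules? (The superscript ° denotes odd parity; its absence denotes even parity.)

Parity must change: even → even — ✗.
ΔS = 0: S: 1 → 1 — ✓.
ΔL = 0, ±1 (not L=0↔0): L: 3 → 1, ΔL = -2 — ✗.
ΔJ = 0, ±1 (not J=0↔0): J: 3 → 1, ΔJ = -2 — ✗.
Rule(s) violated: parity, ΔL, ΔJ.

forbidden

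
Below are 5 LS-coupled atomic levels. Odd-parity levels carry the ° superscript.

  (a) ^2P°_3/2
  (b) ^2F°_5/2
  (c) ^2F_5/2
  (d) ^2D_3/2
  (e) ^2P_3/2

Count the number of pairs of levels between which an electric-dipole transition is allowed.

4

(a)–(b): forbidden (parity, ΔL).
(a)–(c): forbidden (ΔL).
(a)–(d): allowed.
(a)–(e): allowed.
(b)–(c): allowed.
(b)–(d): allowed.
(b)–(e): forbidden (ΔL).
(c)–(d): forbidden (parity).
(c)–(e): forbidden (parity, ΔL).
(d)–(e): forbidden (parity).
Allowed pairs: 4 of 10.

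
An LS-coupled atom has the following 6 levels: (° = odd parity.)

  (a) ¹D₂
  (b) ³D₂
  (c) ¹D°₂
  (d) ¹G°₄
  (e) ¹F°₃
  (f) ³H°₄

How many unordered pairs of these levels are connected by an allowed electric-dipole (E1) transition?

(a)–(b): forbidden (parity, ΔS).
(a)–(c): allowed.
(a)–(d): forbidden (ΔL, ΔJ).
(a)–(e): allowed.
(a)–(f): forbidden (ΔS, ΔL, ΔJ).
(b)–(c): forbidden (ΔS).
(b)–(d): forbidden (ΔS, ΔL, ΔJ).
(b)–(e): forbidden (ΔS).
(b)–(f): forbidden (ΔL, ΔJ).
(c)–(d): forbidden (parity, ΔL, ΔJ).
(c)–(e): forbidden (parity).
(c)–(f): forbidden (parity, ΔS, ΔL, ΔJ).
(d)–(e): forbidden (parity).
(d)–(f): forbidden (parity, ΔS).
(e)–(f): forbidden (parity, ΔS, ΔL).
Allowed pairs: 2 of 15.

2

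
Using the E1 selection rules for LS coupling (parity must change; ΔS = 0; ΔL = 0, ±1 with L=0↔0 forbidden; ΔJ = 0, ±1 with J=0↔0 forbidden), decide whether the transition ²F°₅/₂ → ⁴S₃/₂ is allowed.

Initial level: S=1/2, L=3, J=5/2, parity odd. Final level: S=3/2, L=0, J=3/2, parity even.
Parity must change: odd → even — satisfied.
ΔS = 0: S: 1/2 → 3/2 — violated.
ΔL = 0, ±1 (not L=0↔0): L: 3 → 0, ΔL = -3 — violated.
ΔJ = 0, ±1 (not J=0↔0): J: 5/2 → 3/2, ΔJ = -1 — satisfied.
Rule(s) violated: ΔS, ΔL.

forbidden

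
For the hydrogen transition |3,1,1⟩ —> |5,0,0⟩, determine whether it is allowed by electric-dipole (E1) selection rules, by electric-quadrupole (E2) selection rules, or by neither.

Δl = 0 − 1 = -1; l_i + l_f = 1.
Δm_l = -1.
E1 (Δl = ±1, |Δm_l| ≤ 1): satisfied.
E2 (Δl = 0,±2, l_i+l_f ≥ 2, |Δm_l| ≤ 2): not satisfied.

E1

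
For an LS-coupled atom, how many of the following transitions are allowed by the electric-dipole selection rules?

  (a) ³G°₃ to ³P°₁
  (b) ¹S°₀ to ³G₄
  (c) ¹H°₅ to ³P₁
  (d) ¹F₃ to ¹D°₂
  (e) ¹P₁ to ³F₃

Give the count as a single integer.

1

(a) forbidden (parity, ΔL, ΔJ fail)
(b) forbidden (ΔS, ΔL, ΔJ fail)
(c) forbidden (ΔS, ΔL, ΔJ fail)
(d) allowed
(e) forbidden (parity, ΔS, ΔL, ΔJ fail)
Total allowed: 1 of 5.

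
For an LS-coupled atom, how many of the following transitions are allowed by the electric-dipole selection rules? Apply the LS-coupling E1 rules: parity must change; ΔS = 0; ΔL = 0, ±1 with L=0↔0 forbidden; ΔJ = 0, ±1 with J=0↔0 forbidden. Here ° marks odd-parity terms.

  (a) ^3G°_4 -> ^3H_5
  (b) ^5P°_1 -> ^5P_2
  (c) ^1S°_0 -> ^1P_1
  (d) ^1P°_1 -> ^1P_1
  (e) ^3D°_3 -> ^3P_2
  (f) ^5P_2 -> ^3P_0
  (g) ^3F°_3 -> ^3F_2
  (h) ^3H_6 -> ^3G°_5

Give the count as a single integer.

7

(a) allowed
(b) allowed
(c) allowed
(d) allowed
(e) allowed
(f) forbidden (parity, ΔS, ΔJ fail)
(g) allowed
(h) allowed
Total allowed: 7 of 8.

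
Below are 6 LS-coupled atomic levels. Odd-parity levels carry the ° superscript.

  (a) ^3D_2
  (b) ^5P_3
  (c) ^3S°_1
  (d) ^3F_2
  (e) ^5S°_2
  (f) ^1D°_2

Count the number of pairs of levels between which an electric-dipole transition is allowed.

1

(a)–(b): forbidden (parity, ΔS).
(a)–(c): forbidden (ΔL).
(a)–(d): forbidden (parity).
(a)–(e): forbidden (ΔS, ΔL).
(a)–(f): forbidden (ΔS).
(b)–(c): forbidden (ΔS, ΔJ).
(b)–(d): forbidden (parity, ΔS, ΔL).
(b)–(e): allowed.
(b)–(f): forbidden (ΔS).
(c)–(d): forbidden (ΔL).
(c)–(e): forbidden (parity, ΔS, ΔL).
(c)–(f): forbidden (parity, ΔS, ΔL).
(d)–(e): forbidden (ΔS, ΔL).
(d)–(f): forbidden (ΔS).
(e)–(f): forbidden (parity, ΔS, ΔL).
Allowed pairs: 1 of 15.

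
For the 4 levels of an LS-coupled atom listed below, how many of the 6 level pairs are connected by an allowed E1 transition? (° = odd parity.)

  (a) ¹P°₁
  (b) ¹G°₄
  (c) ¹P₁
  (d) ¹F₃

2

(a)–(b): forbidden (parity, ΔL, ΔJ).
(a)–(c): allowed.
(a)–(d): forbidden (ΔL, ΔJ).
(b)–(c): forbidden (ΔL, ΔJ).
(b)–(d): allowed.
(c)–(d): forbidden (parity, ΔL, ΔJ).
Allowed pairs: 2 of 6.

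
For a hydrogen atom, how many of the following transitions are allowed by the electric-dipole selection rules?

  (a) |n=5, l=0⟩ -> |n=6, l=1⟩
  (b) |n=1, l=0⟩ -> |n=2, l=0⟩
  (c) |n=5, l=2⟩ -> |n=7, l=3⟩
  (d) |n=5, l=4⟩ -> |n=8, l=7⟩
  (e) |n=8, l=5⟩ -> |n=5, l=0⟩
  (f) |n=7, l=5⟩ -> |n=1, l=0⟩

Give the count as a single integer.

(a) allowed
(b) forbidden — Δl = +0 (E1 requires Δl = ±1)
(c) allowed
(d) forbidden — Δl = +3 (E1 requires Δl = ±1)
(e) forbidden — Δl = -5 (E1 requires Δl = ±1)
(f) forbidden — Δl = -5 (E1 requires Δl = ±1)
Total allowed: 2 of 6.

2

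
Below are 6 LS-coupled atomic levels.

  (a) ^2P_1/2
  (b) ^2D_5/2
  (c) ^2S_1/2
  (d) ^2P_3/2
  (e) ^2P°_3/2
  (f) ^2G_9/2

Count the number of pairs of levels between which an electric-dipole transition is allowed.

4

(a)–(b): forbidden (parity, ΔJ).
(a)–(c): forbidden (parity).
(a)–(d): forbidden (parity).
(a)–(e): allowed.
(a)–(f): forbidden (parity, ΔL, ΔJ).
(b)–(c): forbidden (parity, ΔL, ΔJ).
(b)–(d): forbidden (parity).
(b)–(e): allowed.
(b)–(f): forbidden (parity, ΔL, ΔJ).
(c)–(d): forbidden (parity).
(c)–(e): allowed.
(c)–(f): forbidden (parity, ΔL, ΔJ).
(d)–(e): allowed.
(d)–(f): forbidden (parity, ΔL, ΔJ).
(e)–(f): forbidden (ΔL, ΔJ).
Allowed pairs: 4 of 15.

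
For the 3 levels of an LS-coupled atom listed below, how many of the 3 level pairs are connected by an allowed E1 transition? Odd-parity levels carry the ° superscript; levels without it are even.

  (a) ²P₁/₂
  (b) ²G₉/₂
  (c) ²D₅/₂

(a)–(b): forbidden (parity, ΔL, ΔJ).
(a)–(c): forbidden (parity, ΔJ).
(b)–(c): forbidden (parity, ΔL, ΔJ).
Allowed pairs: 0 of 3.

0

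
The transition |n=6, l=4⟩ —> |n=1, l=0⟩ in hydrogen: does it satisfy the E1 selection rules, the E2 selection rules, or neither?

neither

Δl = 0 − 4 = -4; l_i + l_f = 4.
E1 (Δl = ±1): not satisfied.
E2 (Δl = 0,±2, l_i+l_f ≥ 2): not satisfied.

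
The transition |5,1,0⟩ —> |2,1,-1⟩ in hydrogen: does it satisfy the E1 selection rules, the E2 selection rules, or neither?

E2

Δl = 1 − 1 = +0; l_i + l_f = 2.
Δm_l = -1.
E1 (Δl = ±1, |Δm_l| ≤ 1): not satisfied.
E2 (Δl = 0,±2, l_i+l_f ≥ 2, |Δm_l| ≤ 2): satisfied.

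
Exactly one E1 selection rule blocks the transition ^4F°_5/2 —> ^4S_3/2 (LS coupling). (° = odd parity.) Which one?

Parity must change: odd → even — ✓.
ΔS = 0: S: 3/2 → 3/2 — ✓.
ΔL = 0, ±1 (not L=0↔0): L: 3 → 0, ΔL = -3 — ✗.
ΔJ = 0, ±1 (not J=0↔0): J: 5/2 → 3/2, ΔJ = -1 — ✓.

the ΔL = 0, ±1 rule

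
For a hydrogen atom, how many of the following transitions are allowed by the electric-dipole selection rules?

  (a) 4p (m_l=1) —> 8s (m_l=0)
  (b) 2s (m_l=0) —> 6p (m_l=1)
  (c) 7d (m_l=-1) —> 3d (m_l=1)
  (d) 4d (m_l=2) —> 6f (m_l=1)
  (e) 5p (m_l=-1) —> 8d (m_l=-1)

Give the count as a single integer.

4

(a) allowed
(b) allowed
(c) forbidden — Δl = +0 (E1 requires Δl = ±1); Δm_l = +2 (E1 requires Δm_l = 0, ±1)
(d) allowed
(e) allowed
Total allowed: 4 of 5.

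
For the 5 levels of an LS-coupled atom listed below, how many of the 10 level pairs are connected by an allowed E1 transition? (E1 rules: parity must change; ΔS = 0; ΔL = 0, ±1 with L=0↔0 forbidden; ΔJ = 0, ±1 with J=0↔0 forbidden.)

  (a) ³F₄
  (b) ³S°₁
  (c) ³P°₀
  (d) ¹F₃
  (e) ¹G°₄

(a)–(b): forbidden (ΔL, ΔJ).
(a)–(c): forbidden (ΔL, ΔJ).
(a)–(d): forbidden (parity, ΔS).
(a)–(e): forbidden (ΔS).
(b)–(c): forbidden (parity).
(b)–(d): forbidden (ΔS, ΔL, ΔJ).
(b)–(e): forbidden (parity, ΔS, ΔL, ΔJ).
(c)–(d): forbidden (ΔS, ΔL, ΔJ).
(c)–(e): forbidden (parity, ΔS, ΔL, ΔJ).
(d)–(e): allowed.
Allowed pairs: 1 of 10.

1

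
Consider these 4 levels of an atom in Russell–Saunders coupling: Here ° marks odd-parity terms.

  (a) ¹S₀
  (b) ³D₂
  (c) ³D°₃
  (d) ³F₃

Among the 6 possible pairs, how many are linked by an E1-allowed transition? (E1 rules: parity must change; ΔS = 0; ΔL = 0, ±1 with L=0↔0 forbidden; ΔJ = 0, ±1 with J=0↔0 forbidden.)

2

(a)–(b): forbidden (parity, ΔS, ΔL, ΔJ).
(a)–(c): forbidden (ΔS, ΔL, ΔJ).
(a)–(d): forbidden (parity, ΔS, ΔL, ΔJ).
(b)–(c): allowed.
(b)–(d): forbidden (parity).
(c)–(d): allowed.
Allowed pairs: 2 of 6.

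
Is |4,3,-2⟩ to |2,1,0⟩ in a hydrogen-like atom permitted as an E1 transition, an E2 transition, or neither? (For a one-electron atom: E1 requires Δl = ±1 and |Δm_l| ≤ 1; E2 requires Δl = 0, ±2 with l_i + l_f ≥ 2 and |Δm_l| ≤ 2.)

E2

Δl = 1 − 3 = -2; l_i + l_f = 4.
Δm_l = +2.
E1 (Δl = ±1, |Δm_l| ≤ 1): not satisfied.
E2 (Δl = 0,±2, l_i+l_f ≥ 2, |Δm_l| ≤ 2): satisfied.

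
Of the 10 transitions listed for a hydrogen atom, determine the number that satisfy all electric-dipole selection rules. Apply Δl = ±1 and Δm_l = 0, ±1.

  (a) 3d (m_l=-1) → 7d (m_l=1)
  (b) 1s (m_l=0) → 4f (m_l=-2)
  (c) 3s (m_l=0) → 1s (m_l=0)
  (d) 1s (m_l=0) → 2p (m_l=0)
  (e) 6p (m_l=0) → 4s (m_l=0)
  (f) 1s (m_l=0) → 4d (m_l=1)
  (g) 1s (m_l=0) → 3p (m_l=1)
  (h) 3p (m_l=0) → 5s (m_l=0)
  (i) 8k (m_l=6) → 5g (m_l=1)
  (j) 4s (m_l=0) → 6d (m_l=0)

(a) forbidden — Δl = +0 (E1 requires Δl = ±1); Δm_l = +2 (E1 requires Δm_l = 0, ±1)
(b) forbidden — Δl = +3 (E1 requires Δl = ±1); Δm_l = -2 (E1 requires Δm_l = 0, ±1)
(c) forbidden — Δl = +0 (E1 requires Δl = ±1)
(d) allowed
(e) allowed
(f) forbidden — Δl = +2 (E1 requires Δl = ±1)
(g) allowed
(h) allowed
(i) forbidden — Δl = -3 (E1 requires Δl = ±1); Δm_l = -5 (E1 requires Δm_l = 0, ±1)
(j) forbidden — Δl = +2 (E1 requires Δl = ±1)
Total allowed: 4 of 10.

4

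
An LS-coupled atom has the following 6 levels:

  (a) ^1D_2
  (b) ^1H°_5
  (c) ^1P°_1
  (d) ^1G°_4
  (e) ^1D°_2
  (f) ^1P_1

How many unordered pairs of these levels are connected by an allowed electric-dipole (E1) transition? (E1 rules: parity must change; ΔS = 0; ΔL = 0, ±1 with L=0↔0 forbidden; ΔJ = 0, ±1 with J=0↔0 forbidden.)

4

(a)–(b): forbidden (ΔL, ΔJ).
(a)–(c): allowed.
(a)–(d): forbidden (ΔL, ΔJ).
(a)–(e): allowed.
(a)–(f): forbidden (parity).
(b)–(c): forbidden (parity, ΔL, ΔJ).
(b)–(d): forbidden (parity).
(b)–(e): forbidden (parity, ΔL, ΔJ).
(b)–(f): forbidden (ΔL, ΔJ).
(c)–(d): forbidden (parity, ΔL, ΔJ).
(c)–(e): forbidden (parity).
(c)–(f): allowed.
(d)–(e): forbidden (parity, ΔL, ΔJ).
(d)–(f): forbidden (ΔL, ΔJ).
(e)–(f): allowed.
Allowed pairs: 4 of 15.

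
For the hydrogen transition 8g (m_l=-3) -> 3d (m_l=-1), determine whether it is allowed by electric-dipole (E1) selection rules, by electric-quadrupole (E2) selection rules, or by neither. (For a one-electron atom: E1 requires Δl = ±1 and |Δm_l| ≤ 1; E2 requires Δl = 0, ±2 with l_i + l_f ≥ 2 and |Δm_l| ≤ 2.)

Δl = 2 − 4 = -2; l_i + l_f = 6.
Δm_l = +2.
E1 (Δl = ±1, |Δm_l| ≤ 1): not satisfied.
E2 (Δl = 0,±2, l_i+l_f ≥ 2, |Δm_l| ≤ 2): satisfied.

E2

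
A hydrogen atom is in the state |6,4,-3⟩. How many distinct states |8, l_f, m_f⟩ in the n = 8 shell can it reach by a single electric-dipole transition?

E1 requires Δl = ±1, so l_f ∈ {3, 5}; with 0 ≤ l_f ≤ n_f−1 = 7, the allowed l_f values are {3, 5}.
For l_f = 3: m_f ∈ {m_i−1, m_i, m_i+1} ∩ [−3, 3] = {-3, -2} → 2 states.
For l_f = 5: m_f ∈ {m_i−1, m_i, m_i+1} ∩ [−5, 5] = {-4, -3, -2} → 3 states.
Total: 5.

5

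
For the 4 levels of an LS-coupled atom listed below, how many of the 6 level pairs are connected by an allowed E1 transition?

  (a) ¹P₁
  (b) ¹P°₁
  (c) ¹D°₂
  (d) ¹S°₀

3

(a)–(b): allowed.
(a)–(c): allowed.
(a)–(d): allowed.
(b)–(c): forbidden (parity).
(b)–(d): forbidden (parity).
(c)–(d): forbidden (parity, ΔL, ΔJ).
Allowed pairs: 3 of 6.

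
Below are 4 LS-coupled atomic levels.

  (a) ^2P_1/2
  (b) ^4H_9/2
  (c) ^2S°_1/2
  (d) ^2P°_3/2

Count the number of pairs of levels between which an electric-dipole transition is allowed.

2

(a)–(b): forbidden (parity, ΔS, ΔL, ΔJ).
(a)–(c): allowed.
(a)–(d): allowed.
(b)–(c): forbidden (ΔS, ΔL, ΔJ).
(b)–(d): forbidden (ΔS, ΔL, ΔJ).
(c)–(d): forbidden (parity).
Allowed pairs: 2 of 6.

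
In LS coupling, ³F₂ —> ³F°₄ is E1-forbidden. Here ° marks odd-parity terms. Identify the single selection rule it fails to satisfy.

ΔJ = 0, ±1 (not J=0↔0): J: 2 → 4, ΔJ = +2 — violated.
Parity must change: even → odd — satisfied.
ΔS = 0: S: 1 → 1 — satisfied.
ΔL = 0, ±1 (not L=0↔0): L: 3 → 3, ΔL = +0 — satisfied.

the ΔJ = 0, ±1 rule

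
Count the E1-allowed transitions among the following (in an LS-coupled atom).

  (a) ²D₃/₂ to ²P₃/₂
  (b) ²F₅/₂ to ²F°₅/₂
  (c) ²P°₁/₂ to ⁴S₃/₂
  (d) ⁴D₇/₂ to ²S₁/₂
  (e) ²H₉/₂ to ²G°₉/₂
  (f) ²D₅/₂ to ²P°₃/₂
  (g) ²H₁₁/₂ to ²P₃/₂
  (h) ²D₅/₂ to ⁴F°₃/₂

(a) forbidden (parity fails)
(b) allowed
(c) forbidden (ΔS fails)
(d) forbidden (parity, ΔS, ΔL, ΔJ fail)
(e) allowed
(f) allowed
(g) forbidden (parity, ΔL, ΔJ fail)
(h) forbidden (ΔS fails)
Total allowed: 3 of 8.

3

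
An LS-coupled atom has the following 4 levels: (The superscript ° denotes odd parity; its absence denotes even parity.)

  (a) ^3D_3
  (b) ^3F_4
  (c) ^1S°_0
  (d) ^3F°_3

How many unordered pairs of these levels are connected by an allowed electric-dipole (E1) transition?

2

(a)–(b): forbidden (parity).
(a)–(c): forbidden (ΔS, ΔL, ΔJ).
(a)–(d): allowed.
(b)–(c): forbidden (ΔS, ΔL, ΔJ).
(b)–(d): allowed.
(c)–(d): forbidden (parity, ΔS, ΔL, ΔJ).
Allowed pairs: 2 of 6.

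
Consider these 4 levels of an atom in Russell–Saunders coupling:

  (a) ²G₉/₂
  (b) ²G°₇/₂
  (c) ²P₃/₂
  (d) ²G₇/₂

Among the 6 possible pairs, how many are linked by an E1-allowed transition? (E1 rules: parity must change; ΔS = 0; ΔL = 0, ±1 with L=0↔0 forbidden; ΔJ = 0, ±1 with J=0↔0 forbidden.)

2

(a)–(b): allowed.
(a)–(c): forbidden (parity, ΔL, ΔJ).
(a)–(d): forbidden (parity).
(b)–(c): forbidden (ΔL, ΔJ).
(b)–(d): allowed.
(c)–(d): forbidden (parity, ΔL, ΔJ).
Allowed pairs: 2 of 6.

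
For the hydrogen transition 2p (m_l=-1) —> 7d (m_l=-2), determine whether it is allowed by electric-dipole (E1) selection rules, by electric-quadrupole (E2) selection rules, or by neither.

Δl = 2 − 1 = +1; l_i + l_f = 3.
Δm_l = -1.
E1 (Δl = ±1, |Δm_l| ≤ 1): satisfied.
E2 (Δl = 0,±2, l_i+l_f ≥ 2, |Δm_l| ≤ 2): not satisfied.

E1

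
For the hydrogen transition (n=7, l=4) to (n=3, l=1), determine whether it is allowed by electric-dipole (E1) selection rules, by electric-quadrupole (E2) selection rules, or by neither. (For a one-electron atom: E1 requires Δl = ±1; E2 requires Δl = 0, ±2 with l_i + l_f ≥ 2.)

Δl = 1 − 4 = -3; l_i + l_f = 5.
E1 (Δl = ±1): not satisfied.
E2 (Δl = 0,±2, l_i+l_f ≥ 2): not satisfied.

neither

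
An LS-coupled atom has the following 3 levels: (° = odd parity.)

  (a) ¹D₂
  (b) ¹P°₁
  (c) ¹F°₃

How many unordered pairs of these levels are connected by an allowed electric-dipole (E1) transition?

(a)–(b): allowed.
(a)–(c): allowed.
(b)–(c): forbidden (parity, ΔL, ΔJ).
Allowed pairs: 2 of 3.

2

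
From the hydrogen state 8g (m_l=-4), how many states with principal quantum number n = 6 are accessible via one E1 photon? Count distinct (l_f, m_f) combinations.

4

E1 requires Δl = ±1, so l_f ∈ {3, 5}; with 0 ≤ l_f ≤ n_f−1 = 5, the allowed l_f values are {3, 5}.
For l_f = 3: m_f ∈ {m_i−1, m_i, m_i+1} ∩ [−3, 3] = {-3} → 1 state.
For l_f = 5: m_f ∈ {m_i−1, m_i, m_i+1} ∩ [−5, 5] = {-5, -4, -3} → 3 states.
Total: 4.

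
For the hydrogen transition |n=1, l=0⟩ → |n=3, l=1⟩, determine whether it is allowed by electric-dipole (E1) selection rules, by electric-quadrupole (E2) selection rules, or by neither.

Δl = 1 − 0 = +1; l_i + l_f = 1.
E1 (Δl = ±1): satisfied.
E2 (Δl = 0,±2, l_i+l_f ≥ 2): not satisfied.

E1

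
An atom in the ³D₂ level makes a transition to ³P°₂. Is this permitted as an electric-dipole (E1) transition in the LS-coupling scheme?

ΔJ = 0, ±1 (not J=0↔0): J: 2 → 2, ΔJ = +0 — ✓.
ΔL = 0, ±1 (not L=0↔0): L: 2 → 1, ΔL = -1 — ✓.
Parity must change: even → odd — ✓.
ΔS = 0: S: 1 → 1 — ✓.
All four E1 rules are satisfied.

allowed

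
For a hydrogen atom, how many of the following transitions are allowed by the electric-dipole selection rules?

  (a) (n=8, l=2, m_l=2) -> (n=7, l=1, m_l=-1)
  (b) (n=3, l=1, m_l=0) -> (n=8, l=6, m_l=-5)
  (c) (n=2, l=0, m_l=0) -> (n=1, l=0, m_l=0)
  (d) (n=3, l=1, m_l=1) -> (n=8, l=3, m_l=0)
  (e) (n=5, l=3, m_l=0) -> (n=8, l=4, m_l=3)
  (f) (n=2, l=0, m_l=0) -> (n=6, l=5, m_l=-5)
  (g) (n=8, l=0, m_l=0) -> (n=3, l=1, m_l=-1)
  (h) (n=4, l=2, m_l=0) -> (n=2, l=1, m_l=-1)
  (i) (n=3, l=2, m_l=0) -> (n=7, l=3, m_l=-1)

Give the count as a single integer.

(a) forbidden — Δm_l = -3 (E1 requires Δm_l = 0, ±1)
(b) forbidden — Δl = +5 (E1 requires Δl = ±1); Δm_l = -5 (E1 requires Δm_l = 0, ±1)
(c) forbidden — Δl = +0 (E1 requires Δl = ±1)
(d) forbidden — Δl = +2 (E1 requires Δl = ±1)
(e) forbidden — Δm_l = +3 (E1 requires Δm_l = 0, ±1)
(f) forbidden — Δl = +5 (E1 requires Δl = ±1); Δm_l = -5 (E1 requires Δm_l = 0, ±1)
(g) allowed
(h) allowed
(i) allowed
Total allowed: 3 of 9.

3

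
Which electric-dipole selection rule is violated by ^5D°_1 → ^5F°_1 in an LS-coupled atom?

parity

Initial level: S=2, L=2, J=1, parity odd. Final level: S=2, L=3, J=1, parity odd.
Parity must change: odd → odd — violated.
ΔS = 0: S: 2 → 2 — satisfied.
ΔL = 0, ±1 (not L=0↔0): L: 2 → 3, ΔL = +1 — satisfied.
ΔJ = 0, ±1 (not J=0↔0): J: 1 → 1, ΔJ = +0 — satisfied.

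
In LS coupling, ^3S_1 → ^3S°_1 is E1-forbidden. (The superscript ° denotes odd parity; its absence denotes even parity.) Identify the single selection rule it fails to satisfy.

Parity must change: even → odd — satisfied.
ΔS = 0: S: 1 → 1 — satisfied.
ΔL = 0, ±1 (not L=0↔0): L: 0 → 0, ΔL = +0 — violated.
ΔJ = 0, ±1 (not J=0↔0): J: 1 → 1, ΔJ = +0 — satisfied.

the L=0 ↔ L=0 exclusion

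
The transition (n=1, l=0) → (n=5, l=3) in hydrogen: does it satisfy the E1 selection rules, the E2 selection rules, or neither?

Δl = 3 − 0 = +3; l_i + l_f = 3.
E1 (Δl = ±1): not satisfied.
E2 (Δl = 0,±2, l_i+l_f ≥ 2): not satisfied.

neither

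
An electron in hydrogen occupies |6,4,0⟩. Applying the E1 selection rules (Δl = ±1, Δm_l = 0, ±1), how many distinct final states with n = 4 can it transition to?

3

E1 requires Δl = ±1, so l_f ∈ {3, 5}; with 0 ≤ l_f ≤ n_f−1 = 3, the allowed l_f values are {3}.
For l_f = 3: m_f ∈ {m_i−1, m_i, m_i+1} ∩ [−3, 3] = {-1, 0, 1} → 3 states.
Total: 3.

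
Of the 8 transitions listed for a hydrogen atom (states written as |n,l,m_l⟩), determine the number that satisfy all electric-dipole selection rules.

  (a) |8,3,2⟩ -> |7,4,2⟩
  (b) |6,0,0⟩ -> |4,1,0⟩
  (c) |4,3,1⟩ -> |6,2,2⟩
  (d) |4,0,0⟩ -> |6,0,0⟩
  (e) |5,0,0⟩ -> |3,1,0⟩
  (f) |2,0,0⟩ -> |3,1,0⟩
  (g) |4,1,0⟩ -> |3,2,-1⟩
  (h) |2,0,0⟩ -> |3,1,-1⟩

7

(a) allowed
(b) allowed
(c) allowed
(d) forbidden — Δl = +0 (E1 requires Δl = ±1)
(e) allowed
(f) allowed
(g) allowed
(h) allowed
Total allowed: 7 of 8.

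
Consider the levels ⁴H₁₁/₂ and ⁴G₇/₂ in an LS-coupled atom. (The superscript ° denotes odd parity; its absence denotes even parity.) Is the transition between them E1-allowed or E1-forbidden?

Parity must change: even → even — fails.
ΔS = 0: S: 3/2 → 3/2 — passes.
ΔL = 0, ±1 (not L=0↔0): L: 5 → 4, ΔL = -1 — passes.
ΔJ = 0, ±1 (not J=0↔0): J: 11/2 → 7/2, ΔJ = -2 — fails.
Rule(s) violated: parity, ΔJ.

forbidden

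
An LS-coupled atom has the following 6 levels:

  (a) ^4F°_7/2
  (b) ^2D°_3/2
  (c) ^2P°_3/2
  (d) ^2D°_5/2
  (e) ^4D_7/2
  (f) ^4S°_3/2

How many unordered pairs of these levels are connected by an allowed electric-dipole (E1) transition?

1

(a)–(b): forbidden (parity, ΔS, ΔJ).
(a)–(c): forbidden (parity, ΔS, ΔL, ΔJ).
(a)–(d): forbidden (parity, ΔS).
(a)–(e): allowed.
(a)–(f): forbidden (parity, ΔL, ΔJ).
(b)–(c): forbidden (parity).
(b)–(d): forbidden (parity).
(b)–(e): forbidden (ΔS, ΔJ).
(b)–(f): forbidden (parity, ΔS, ΔL).
(c)–(d): forbidden (parity).
(c)–(e): forbidden (ΔS, ΔJ).
(c)–(f): forbidden (parity, ΔS).
(d)–(e): forbidden (ΔS).
(d)–(f): forbidden (parity, ΔS, ΔL).
(e)–(f): forbidden (ΔL, ΔJ).
Allowed pairs: 1 of 15.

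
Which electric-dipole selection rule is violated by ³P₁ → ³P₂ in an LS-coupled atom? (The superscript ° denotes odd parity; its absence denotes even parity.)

Initial level: S=1, L=1, J=1, parity even. Final level: S=1, L=1, J=2, parity even.
ΔL = 0, ±1 (not L=0↔0): L: 1 → 1, ΔL = +0 — satisfied.
Parity must change: even → even — violated.
ΔJ = 0, ±1 (not J=0↔0): J: 1 → 2, ΔJ = +1 — satisfied.
ΔS = 0: S: 1 → 1 — satisfied.

parity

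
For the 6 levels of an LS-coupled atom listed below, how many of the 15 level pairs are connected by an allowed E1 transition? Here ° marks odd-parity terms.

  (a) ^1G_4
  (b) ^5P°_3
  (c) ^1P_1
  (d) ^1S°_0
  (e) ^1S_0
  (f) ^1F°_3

(a)–(b): forbidden (ΔS, ΔL).
(a)–(c): forbidden (parity, ΔL, ΔJ).
(a)–(d): forbidden (ΔL, ΔJ).
(a)–(e): forbidden (parity, ΔL, ΔJ).
(a)–(f): allowed.
(b)–(c): forbidden (ΔS, ΔJ).
(b)–(d): forbidden (parity, ΔS, ΔJ).
(b)–(e): forbidden (ΔS, ΔJ).
(b)–(f): forbidden (parity, ΔS, ΔL).
(c)–(d): allowed.
(c)–(e): forbidden (parity).
(c)–(f): forbidden (ΔL, ΔJ).
(d)–(e): forbidden (ΔL, ΔJ).
(d)–(f): forbidden (parity, ΔL, ΔJ).
(e)–(f): forbidden (ΔL, ΔJ).
Allowed pairs: 2 of 15.

2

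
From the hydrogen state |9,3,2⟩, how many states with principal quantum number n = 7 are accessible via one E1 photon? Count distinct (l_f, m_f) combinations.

5

E1 requires Δl = ±1, so l_f ∈ {2, 4}; with 0 ≤ l_f ≤ n_f−1 = 6, the allowed l_f values are {2, 4}.
For l_f = 2: m_f ∈ {m_i−1, m_i, m_i+1} ∩ [−2, 2] = {1, 2} → 2 states.
For l_f = 4: m_f ∈ {m_i−1, m_i, m_i+1} ∩ [−4, 4] = {1, 2, 3} → 3 states.
Total: 5.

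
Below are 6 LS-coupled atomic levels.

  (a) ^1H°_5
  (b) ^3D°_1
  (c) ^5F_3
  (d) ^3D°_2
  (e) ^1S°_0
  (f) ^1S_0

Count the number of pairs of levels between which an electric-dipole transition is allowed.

(a)–(b): forbidden (parity, ΔS, ΔL, ΔJ).
(a)–(c): forbidden (ΔS, ΔL, ΔJ).
(a)–(d): forbidden (parity, ΔS, ΔL, ΔJ).
(a)–(e): forbidden (parity, ΔL, ΔJ).
(a)–(f): forbidden (ΔL, ΔJ).
(b)–(c): forbidden (ΔS, ΔJ).
(b)–(d): forbidden (parity).
(b)–(e): forbidden (parity, ΔS, ΔL).
(b)–(f): forbidden (ΔS, ΔL).
(c)–(d): forbidden (ΔS).
(c)–(e): forbidden (ΔS, ΔL, ΔJ).
(c)–(f): forbidden (parity, ΔS, ΔL, ΔJ).
(d)–(e): forbidden (parity, ΔS, ΔL, ΔJ).
(d)–(f): forbidden (ΔS, ΔL, ΔJ).
(e)–(f): forbidden (ΔL, ΔJ).
Allowed pairs: 0 of 15.

0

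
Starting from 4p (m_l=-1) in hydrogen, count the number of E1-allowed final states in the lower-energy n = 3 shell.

4

E1 requires Δl = ±1, so l_f ∈ {0, 2}; with 0 ≤ l_f ≤ n_f−1 = 2, the allowed l_f values are {0, 2}.
For l_f = 0: m_f ∈ {m_i−1, m_i, m_i+1} ∩ [−0, 0] = {0} → 1 state.
For l_f = 2: m_f ∈ {m_i−1, m_i, m_i+1} ∩ [−2, 2] = {-2, -1, 0} → 3 states.
Total: 4.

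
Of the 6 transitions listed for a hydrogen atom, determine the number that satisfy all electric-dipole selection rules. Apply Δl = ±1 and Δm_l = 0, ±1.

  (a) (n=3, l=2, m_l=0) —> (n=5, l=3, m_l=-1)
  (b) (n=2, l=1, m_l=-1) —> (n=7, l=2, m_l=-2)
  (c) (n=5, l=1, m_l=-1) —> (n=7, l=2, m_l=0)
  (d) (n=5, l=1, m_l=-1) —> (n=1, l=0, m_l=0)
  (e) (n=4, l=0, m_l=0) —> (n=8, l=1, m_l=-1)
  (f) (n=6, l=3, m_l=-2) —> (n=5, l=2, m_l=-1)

6

(a) allowed
(b) allowed
(c) allowed
(d) allowed
(e) allowed
(f) allowed
Total allowed: 6 of 6.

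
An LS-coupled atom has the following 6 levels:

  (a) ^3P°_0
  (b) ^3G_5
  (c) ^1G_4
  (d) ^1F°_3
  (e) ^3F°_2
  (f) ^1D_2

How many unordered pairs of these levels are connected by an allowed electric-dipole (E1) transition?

(a)–(b): forbidden (ΔL, ΔJ).
(a)–(c): forbidden (ΔS, ΔL, ΔJ).
(a)–(d): forbidden (parity, ΔS, ΔL, ΔJ).
(a)–(e): forbidden (parity, ΔL, ΔJ).
(a)–(f): forbidden (ΔS, ΔJ).
(b)–(c): forbidden (parity, ΔS).
(b)–(d): forbidden (ΔS, ΔJ).
(b)–(e): forbidden (ΔJ).
(b)–(f): forbidden (parity, ΔS, ΔL, ΔJ).
(c)–(d): allowed.
(c)–(e): forbidden (ΔS, ΔJ).
(c)–(f): forbidden (parity, ΔL, ΔJ).
(d)–(e): forbidden (parity, ΔS).
(d)–(f): allowed.
(e)–(f): forbidden (ΔS).
Allowed pairs: 2 of 15.

2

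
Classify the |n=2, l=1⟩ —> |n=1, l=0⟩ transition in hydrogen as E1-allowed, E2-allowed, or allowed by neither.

Δl = 0 − 1 = -1; l_i + l_f = 1.
E1 (Δl = ±1): satisfied.
E2 (Δl = 0,±2, l_i+l_f ≥ 2): not satisfied.

E1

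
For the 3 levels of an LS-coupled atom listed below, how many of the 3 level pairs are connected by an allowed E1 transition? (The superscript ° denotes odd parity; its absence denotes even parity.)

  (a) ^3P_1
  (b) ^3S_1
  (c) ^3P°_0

(a)–(b): forbidden (parity).
(a)–(c): allowed.
(b)–(c): allowed.
Allowed pairs: 2 of 3.

2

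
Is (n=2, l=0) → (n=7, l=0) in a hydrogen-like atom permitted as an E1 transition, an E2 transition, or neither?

neither

Δl = 0 − 0 = +0; l_i + l_f = 0.
E1 (Δl = ±1): not satisfied.
E2 (Δl = 0,±2, l_i+l_f ≥ 2): not satisfied.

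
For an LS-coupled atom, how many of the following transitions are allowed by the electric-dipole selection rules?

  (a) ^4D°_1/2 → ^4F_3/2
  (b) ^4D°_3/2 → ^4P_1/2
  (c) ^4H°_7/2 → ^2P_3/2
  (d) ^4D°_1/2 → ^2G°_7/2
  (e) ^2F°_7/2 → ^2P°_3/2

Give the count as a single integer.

(a) allowed
(b) allowed
(c) forbidden (ΔS, ΔL, ΔJ fail)
(d) forbidden (parity, ΔS, ΔL, ΔJ fail)
(e) forbidden (parity, ΔL, ΔJ fail)
Total allowed: 2 of 5.

2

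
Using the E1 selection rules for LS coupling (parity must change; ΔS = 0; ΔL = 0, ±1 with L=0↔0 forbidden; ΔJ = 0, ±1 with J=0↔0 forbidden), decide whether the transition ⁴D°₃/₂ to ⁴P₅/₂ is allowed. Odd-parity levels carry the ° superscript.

allowed

Parity must change: odd → even — ✓.
ΔS = 0: S: 3/2 → 3/2 — ✓.
ΔL = 0, ±1 (not L=0↔0): L: 2 → 1, ΔL = -1 — ✓.
ΔJ = 0, ±1 (not J=0↔0): J: 3/2 → 5/2, ΔJ = +1 — ✓.
All four E1 rules are satisfied.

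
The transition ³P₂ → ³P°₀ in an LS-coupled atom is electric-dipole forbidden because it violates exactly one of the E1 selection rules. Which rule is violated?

Parity must change: even → odd — ✓.
ΔS = 0: S: 1 → 1 — ✓.
ΔL = 0, ±1 (not L=0↔0): L: 1 → 1, ΔL = +0 — ✓.
ΔJ = 0, ±1 (not J=0↔0): J: 2 → 0, ΔJ = -2 — ✗.

the ΔJ = 0, ±1 rule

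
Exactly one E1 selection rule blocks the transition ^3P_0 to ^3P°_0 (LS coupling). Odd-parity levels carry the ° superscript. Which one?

the J=0 ↔ J=0 exclusion

Initial level: S=1, L=1, J=0, parity even. Final level: S=1, L=1, J=0, parity odd.
Parity must change: even → odd — passes.
ΔS = 0: S: 1 → 1 — passes.
ΔL = 0, ±1 (not L=0↔0): L: 1 → 1, ΔL = +0 — passes.
ΔJ = 0, ±1 (not J=0↔0): J: 0 → 0, ΔJ = +0 — fails.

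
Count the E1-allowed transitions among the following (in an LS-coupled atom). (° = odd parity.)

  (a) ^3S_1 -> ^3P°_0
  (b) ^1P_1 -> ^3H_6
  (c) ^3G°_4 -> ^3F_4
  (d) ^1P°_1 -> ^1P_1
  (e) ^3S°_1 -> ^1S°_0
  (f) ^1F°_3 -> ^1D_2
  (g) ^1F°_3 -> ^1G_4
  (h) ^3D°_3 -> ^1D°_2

5

(a) allowed
(b) forbidden (parity, ΔS, ΔL, ΔJ fail)
(c) allowed
(d) allowed
(e) forbidden (parity, ΔS, ΔL fail)
(f) allowed
(g) allowed
(h) forbidden (parity, ΔS fail)
Total allowed: 5 of 8.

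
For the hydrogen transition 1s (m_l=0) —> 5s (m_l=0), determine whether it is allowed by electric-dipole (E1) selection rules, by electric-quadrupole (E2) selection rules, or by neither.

neither

Δl = 0 − 0 = +0; l_i + l_f = 0.
Δm_l = +0.
E1 (Δl = ±1, |Δm_l| ≤ 1): not satisfied.
E2 (Δl = 0,±2, l_i+l_f ≥ 2, |Δm_l| ≤ 2): not satisfied.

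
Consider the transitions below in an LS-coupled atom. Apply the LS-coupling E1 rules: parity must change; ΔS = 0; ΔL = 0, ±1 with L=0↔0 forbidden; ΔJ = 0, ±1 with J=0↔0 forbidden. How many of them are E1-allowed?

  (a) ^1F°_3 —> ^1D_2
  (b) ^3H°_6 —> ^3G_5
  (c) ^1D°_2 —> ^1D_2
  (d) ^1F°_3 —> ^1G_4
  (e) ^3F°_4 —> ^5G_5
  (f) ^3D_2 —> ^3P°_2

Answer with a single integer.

(a) allowed
(b) allowed
(c) allowed
(d) allowed
(e) forbidden (ΔS fails)
(f) allowed
Total allowed: 5 of 6.

5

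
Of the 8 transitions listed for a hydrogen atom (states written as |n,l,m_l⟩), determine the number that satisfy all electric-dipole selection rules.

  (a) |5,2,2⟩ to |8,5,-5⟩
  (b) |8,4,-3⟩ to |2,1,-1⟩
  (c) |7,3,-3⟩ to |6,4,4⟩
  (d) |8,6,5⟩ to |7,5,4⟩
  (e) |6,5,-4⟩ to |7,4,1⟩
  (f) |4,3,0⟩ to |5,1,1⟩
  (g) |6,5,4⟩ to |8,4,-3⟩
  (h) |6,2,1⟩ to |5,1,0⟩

2

(a) forbidden — Δl = +3 (E1 requires Δl = ±1); Δm_l = -7 (E1 requires Δm_l = 0, ±1)
(b) forbidden — Δl = -3 (E1 requires Δl = ±1); Δm_l = +2 (E1 requires Δm_l = 0, ±1)
(c) forbidden — Δm_l = +7 (E1 requires Δm_l = 0, ±1)
(d) allowed
(e) forbidden — Δm_l = +5 (E1 requires Δm_l = 0, ±1)
(f) forbidden — Δl = -2 (E1 requires Δl = ±1)
(g) forbidden — Δm_l = -7 (E1 requires Δm_l = 0, ±1)
(h) allowed
Total allowed: 2 of 8.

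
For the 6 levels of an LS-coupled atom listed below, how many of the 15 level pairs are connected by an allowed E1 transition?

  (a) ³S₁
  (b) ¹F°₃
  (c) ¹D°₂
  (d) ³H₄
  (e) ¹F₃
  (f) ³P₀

(a)–(b): forbidden (ΔS, ΔL, ΔJ).
(a)–(c): forbidden (ΔS, ΔL).
(a)–(d): forbidden (parity, ΔL, ΔJ).
(a)–(e): forbidden (parity, ΔS, ΔL, ΔJ).
(a)–(f): forbidden (parity).
(b)–(c): forbidden (parity).
(b)–(d): forbidden (ΔS, ΔL).
(b)–(e): allowed.
(b)–(f): forbidden (ΔS, ΔL, ΔJ).
(c)–(d): forbidden (ΔS, ΔL, ΔJ).
(c)–(e): allowed.
(c)–(f): forbidden (ΔS, ΔJ).
(d)–(e): forbidden (parity, ΔS, ΔL).
(d)–(f): forbidden (parity, ΔL, ΔJ).
(e)–(f): forbidden (parity, ΔS, ΔL, ΔJ).
Allowed pairs: 2 of 15.

2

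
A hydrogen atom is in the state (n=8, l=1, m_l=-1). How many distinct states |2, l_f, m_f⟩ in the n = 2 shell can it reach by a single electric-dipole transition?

1

E1 requires Δl = ±1, so l_f ∈ {0, 2}; with 0 ≤ l_f ≤ n_f−1 = 1, the allowed l_f values are {0}.
For l_f = 0: m_f ∈ {m_i−1, m_i, m_i+1} ∩ [−0, 0] = {0} → 1 state.
Total: 1.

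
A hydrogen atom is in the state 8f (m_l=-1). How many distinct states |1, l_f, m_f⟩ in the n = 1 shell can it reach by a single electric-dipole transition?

0

E1 requires l_f ∈ {2, 4}, but neither lies in [0, 0], so no final state is reachable.
Total: 0.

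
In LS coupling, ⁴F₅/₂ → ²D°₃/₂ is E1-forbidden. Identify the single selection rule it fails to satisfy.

Parity must change: even → odd — ok.
ΔS = 0: S: 3/2 → 1/2 — fails.
ΔL = 0, ±1 (not L=0↔0): L: 3 → 2, ΔL = -1 — ok.
ΔJ = 0, ±1 (not J=0↔0): J: 5/2 → 3/2, ΔJ = -1 — ok.

the ΔS = 0 rule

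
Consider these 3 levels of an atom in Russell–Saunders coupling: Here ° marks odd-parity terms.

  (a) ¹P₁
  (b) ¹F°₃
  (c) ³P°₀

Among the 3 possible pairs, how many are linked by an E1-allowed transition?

0

(a)–(b): forbidden (ΔL, ΔJ).
(a)–(c): forbidden (ΔS).
(b)–(c): forbidden (parity, ΔS, ΔL, ΔJ).
Allowed pairs: 0 of 3.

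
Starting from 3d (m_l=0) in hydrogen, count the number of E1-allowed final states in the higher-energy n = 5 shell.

E1 requires Δl = ±1, so l_f ∈ {1, 3}; with 0 ≤ l_f ≤ n_f−1 = 4, the allowed l_f values are {1, 3}.
For l_f = 1: m_f ∈ {m_i−1, m_i, m_i+1} ∩ [−1, 1] = {-1, 0, 1} → 3 states.
For l_f = 3: m_f ∈ {m_i−1, m_i, m_i+1} ∩ [−3, 3] = {-1, 0, 1} → 3 states.
Total: 6.

6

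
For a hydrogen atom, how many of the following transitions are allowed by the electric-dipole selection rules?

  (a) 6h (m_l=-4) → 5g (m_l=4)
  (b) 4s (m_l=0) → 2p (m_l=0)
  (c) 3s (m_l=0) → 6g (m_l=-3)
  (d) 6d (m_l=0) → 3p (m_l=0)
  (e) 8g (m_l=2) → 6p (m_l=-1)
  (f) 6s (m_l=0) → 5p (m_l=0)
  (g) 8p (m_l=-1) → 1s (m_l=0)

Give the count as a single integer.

(a) forbidden — Δm_l = +8 (E1 requires Δm_l = 0, ±1)
(b) allowed
(c) forbidden — Δl = +4 (E1 requires Δl = ±1); Δm_l = -3 (E1 requires Δm_l = 0, ±1)
(d) allowed
(e) forbidden — Δl = -3 (E1 requires Δl = ±1); Δm_l = -3 (E1 requires Δm_l = 0, ±1)
(f) allowed
(g) allowed
Total allowed: 4 of 7.

4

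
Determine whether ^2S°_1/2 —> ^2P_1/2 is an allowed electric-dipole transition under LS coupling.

ΔJ = 0, ±1 (not J=0↔0): J: 1/2 → 1/2, ΔJ = +0 — passes.
ΔS = 0: S: 1/2 → 1/2 — passes.
ΔL = 0, ±1 (not L=0↔0): L: 0 → 1, ΔL = +1 — passes.
Parity must change: odd → even — passes.
All four E1 rules are satisfied.

allowed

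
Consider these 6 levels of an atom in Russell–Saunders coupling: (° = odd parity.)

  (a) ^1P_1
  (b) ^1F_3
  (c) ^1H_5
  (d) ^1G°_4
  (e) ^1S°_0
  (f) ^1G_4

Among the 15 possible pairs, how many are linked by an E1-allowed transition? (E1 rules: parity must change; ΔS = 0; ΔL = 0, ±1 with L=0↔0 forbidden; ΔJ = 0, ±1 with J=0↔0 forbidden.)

4

(a)–(b): forbidden (parity, ΔL, ΔJ).
(a)–(c): forbidden (parity, ΔL, ΔJ).
(a)–(d): forbidden (ΔL, ΔJ).
(a)–(e): allowed.
(a)–(f): forbidden (parity, ΔL, ΔJ).
(b)–(c): forbidden (parity, ΔL, ΔJ).
(b)–(d): allowed.
(b)–(e): forbidden (ΔL, ΔJ).
(b)–(f): forbidden (parity).
(c)–(d): allowed.
(c)–(e): forbidden (ΔL, ΔJ).
(c)–(f): forbidden (parity).
(d)–(e): forbidden (parity, ΔL, ΔJ).
(d)–(f): allowed.
(e)–(f): forbidden (ΔL, ΔJ).
Allowed pairs: 4 of 15.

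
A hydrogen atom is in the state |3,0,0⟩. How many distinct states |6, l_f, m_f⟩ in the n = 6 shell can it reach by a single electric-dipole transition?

3

E1 requires Δl = ±1, so l_f ∈ {-1, 1}; with 0 ≤ l_f ≤ n_f−1 = 5, the allowed l_f values are {1}.
For l_f = 1: m_f ∈ {m_i−1, m_i, m_i+1} ∩ [−1, 1] = {-1, 0, 1} → 3 states.
Total: 3.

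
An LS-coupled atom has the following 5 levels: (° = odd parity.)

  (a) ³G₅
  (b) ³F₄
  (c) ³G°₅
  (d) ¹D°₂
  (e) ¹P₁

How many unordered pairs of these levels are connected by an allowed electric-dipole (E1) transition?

3

(a)–(b): forbidden (parity).
(a)–(c): allowed.
(a)–(d): forbidden (ΔS, ΔL, ΔJ).
(a)–(e): forbidden (parity, ΔS, ΔL, ΔJ).
(b)–(c): allowed.
(b)–(d): forbidden (ΔS, ΔJ).
(b)–(e): forbidden (parity, ΔS, ΔL, ΔJ).
(c)–(d): forbidden (parity, ΔS, ΔL, ΔJ).
(c)–(e): forbidden (ΔS, ΔL, ΔJ).
(d)–(e): allowed.
Allowed pairs: 3 of 10.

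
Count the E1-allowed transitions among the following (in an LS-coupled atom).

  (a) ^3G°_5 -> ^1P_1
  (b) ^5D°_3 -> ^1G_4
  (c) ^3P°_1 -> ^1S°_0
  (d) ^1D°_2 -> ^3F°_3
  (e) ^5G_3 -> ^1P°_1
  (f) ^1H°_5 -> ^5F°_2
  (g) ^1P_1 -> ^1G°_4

(a) forbidden (ΔS, ΔL, ΔJ fail)
(b) forbidden (ΔS, ΔL fail)
(c) forbidden (parity, ΔS fail)
(d) forbidden (parity, ΔS fail)
(e) forbidden (ΔS, ΔL, ΔJ fail)
(f) forbidden (parity, ΔS, ΔL, ΔJ fail)
(g) forbidden (ΔL, ΔJ fail)
Total allowed: 0 of 7.

0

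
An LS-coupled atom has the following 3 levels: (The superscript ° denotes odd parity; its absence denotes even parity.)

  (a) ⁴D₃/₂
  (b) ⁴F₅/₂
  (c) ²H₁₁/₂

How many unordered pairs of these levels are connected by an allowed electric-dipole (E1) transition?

0

(a)–(b): forbidden (parity).
(a)–(c): forbidden (parity, ΔS, ΔL, ΔJ).
(b)–(c): forbidden (parity, ΔS, ΔL, ΔJ).
Allowed pairs: 0 of 3.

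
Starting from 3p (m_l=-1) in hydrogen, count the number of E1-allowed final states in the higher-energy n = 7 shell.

4

E1 requires Δl = ±1, so l_f ∈ {0, 2}; with 0 ≤ l_f ≤ n_f−1 = 6, the allowed l_f values are {0, 2}.
For l_f = 0: m_f ∈ {m_i−1, m_i, m_i+1} ∩ [−0, 0] = {0} → 1 state.
For l_f = 2: m_f ∈ {m_i−1, m_i, m_i+1} ∩ [−2, 2] = {-2, -1, 0} → 3 states.
Total: 4.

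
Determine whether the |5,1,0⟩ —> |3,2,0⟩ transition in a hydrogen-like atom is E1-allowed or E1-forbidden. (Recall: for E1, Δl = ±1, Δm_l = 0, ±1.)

Δl = 2 − 1 = +1; the E1 rule Δl = ±1 is satisfied.
Δm_l = 0 − (0) = +0. E1 requires Δm_l = 0, ±1: satisfied.
All E1 selection rules are satisfied.

allowed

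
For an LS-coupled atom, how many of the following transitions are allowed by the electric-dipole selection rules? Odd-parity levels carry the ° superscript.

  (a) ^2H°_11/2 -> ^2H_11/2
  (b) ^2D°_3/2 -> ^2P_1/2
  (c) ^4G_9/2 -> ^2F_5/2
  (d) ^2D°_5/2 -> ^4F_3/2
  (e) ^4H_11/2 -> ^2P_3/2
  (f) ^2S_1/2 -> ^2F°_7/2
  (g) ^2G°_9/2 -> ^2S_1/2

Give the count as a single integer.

2

(a) allowed
(b) allowed
(c) forbidden (parity, ΔS, ΔJ fail)
(d) forbidden (ΔS fails)
(e) forbidden (parity, ΔS, ΔL, ΔJ fail)
(f) forbidden (ΔL, ΔJ fail)
(g) forbidden (ΔL, ΔJ fail)
Total allowed: 2 of 7.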